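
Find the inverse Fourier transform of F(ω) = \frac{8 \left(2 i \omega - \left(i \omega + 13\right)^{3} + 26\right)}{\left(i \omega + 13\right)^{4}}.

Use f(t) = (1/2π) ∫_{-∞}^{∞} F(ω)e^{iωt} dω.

f(t) = 8 \left(t^{2} - 1\right) e^{- 13 t} u\left(t\right)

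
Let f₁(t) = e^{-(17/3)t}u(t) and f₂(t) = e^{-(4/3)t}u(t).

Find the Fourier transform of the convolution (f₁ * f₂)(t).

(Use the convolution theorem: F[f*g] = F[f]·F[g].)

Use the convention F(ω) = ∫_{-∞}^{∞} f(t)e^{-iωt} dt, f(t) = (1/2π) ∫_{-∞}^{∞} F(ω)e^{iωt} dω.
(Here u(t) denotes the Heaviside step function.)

F[f₁*f₂](ω) = \frac{9}{- 9 \omega^{2} + 63 i \omega + 68}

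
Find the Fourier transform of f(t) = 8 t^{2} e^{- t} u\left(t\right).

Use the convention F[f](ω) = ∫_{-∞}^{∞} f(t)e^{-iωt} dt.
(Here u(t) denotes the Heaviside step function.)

F(ω) = \frac{16}{\left(i \omega + 1\right)^{3}}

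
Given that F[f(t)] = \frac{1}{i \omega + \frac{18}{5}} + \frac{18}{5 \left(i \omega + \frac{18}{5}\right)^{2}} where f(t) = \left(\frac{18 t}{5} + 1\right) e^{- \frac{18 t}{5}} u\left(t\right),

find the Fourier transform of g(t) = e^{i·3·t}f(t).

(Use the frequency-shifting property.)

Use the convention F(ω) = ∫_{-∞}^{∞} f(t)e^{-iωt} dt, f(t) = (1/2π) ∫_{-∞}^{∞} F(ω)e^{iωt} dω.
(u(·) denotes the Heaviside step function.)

F[g](ω) = \frac{- 25 i \omega - 180 + 75 i}{25 \omega^{2} + \omega \left(-150 - 180 i\right) - 99 + 540 i}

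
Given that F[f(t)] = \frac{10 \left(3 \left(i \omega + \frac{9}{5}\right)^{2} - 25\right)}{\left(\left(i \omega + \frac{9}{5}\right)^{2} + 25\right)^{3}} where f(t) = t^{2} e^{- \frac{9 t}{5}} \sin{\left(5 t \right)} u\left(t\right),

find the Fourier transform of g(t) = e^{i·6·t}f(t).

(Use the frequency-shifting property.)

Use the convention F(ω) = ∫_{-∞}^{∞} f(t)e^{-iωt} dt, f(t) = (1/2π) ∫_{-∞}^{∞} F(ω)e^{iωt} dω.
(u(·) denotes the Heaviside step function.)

F[g](ω) = \frac{6250 \left(3 \left(5 i \left(\omega - 6\right) + 9\right)^{2} - 625\right)}{\left(\left(5 i \left(\omega - 6\right) + 9\right)^{2} + 625\right)^{3}}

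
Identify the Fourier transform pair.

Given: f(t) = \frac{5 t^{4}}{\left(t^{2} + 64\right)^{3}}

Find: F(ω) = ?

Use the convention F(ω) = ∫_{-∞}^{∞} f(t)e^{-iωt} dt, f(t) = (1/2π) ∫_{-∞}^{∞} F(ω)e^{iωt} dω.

F(ω) = \frac{5 \pi \left(64 \omega^{2} - 40 \left|{\omega}\right| + 3\right) e^{- 8 \left|{\omega}\right|}}{64}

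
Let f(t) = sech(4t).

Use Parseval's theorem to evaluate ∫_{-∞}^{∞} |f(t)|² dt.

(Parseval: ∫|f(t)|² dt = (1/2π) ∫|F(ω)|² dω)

∫|f(t)|² dt = \frac{1}{2}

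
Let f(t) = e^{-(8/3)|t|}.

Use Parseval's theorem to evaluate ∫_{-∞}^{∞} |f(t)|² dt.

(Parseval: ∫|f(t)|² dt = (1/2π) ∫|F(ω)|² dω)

∫|f(t)|² dt = \frac{3}{8}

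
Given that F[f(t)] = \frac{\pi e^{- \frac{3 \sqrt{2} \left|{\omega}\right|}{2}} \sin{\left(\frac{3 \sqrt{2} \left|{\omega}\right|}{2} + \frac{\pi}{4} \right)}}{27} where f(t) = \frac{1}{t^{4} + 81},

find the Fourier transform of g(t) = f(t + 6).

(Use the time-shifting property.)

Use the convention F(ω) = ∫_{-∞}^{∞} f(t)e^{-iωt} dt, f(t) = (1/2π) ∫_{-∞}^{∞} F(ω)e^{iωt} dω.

F[g](ω) = \frac{\pi e^{6 i \omega - \frac{3 \sqrt{2} \left|{\omega}\right|}{2}} \sin{\left(\frac{3 \sqrt{2} \left|{\omega}\right|}{2} + \frac{\pi}{4} \right)}}{27}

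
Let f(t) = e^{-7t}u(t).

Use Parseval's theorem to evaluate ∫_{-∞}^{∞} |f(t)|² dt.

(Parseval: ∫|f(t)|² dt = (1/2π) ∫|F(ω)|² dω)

∫|f(t)|² dt = \frac{1}{14}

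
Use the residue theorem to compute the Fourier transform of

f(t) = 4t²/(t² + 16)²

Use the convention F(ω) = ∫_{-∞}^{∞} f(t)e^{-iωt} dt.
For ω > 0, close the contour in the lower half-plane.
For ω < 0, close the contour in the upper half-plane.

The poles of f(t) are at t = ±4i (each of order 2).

Let g(z) = f(z)e^{-iωz}; for large |z| the factor e^{-iωz} decays in the lower half-plane when ω > 0 and in the upper half-plane when ω < 0.

Case ω > 0 (lower half-plane, clockwise contour ⇒ F(ω) = -2πi·ΣRes):
  Res_{z = - 4 i} g(z) = i \left(\frac{1}{4} - \omega\right) e^{- 4 \omega} (pole of order 2)
  F(ω) = -2πi·ΣRes = \frac{\pi \left(1 - 4 \omega\right) e^{- 4 \omega}}{2}

Case ω < 0 (upper half-plane, counterclockwise contour ⇒ F(ω) = +2πi·ΣRes):
  Res_{z = 4 i} g(z) = i \left(- \omega - \frac{1}{4}\right) e^{4 \omega} (pole of order 2)
  F(ω) = 2πi·ΣRes = \frac{\pi \left(4 \omega + 1\right) e^{4 \omega}}{2}

Both cases combine into a single formula in |ω|:

F(ω) = \frac{\pi \left(1 - 4 \left|{\omega}\right|\right) e^{- 4 \left|{\omega}\right|}}{2}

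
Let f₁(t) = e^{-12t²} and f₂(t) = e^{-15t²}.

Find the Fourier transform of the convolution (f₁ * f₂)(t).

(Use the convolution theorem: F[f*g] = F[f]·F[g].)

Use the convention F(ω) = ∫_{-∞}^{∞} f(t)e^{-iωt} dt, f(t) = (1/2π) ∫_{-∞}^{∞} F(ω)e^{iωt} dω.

F[f₁*f₂](ω) = \frac{\sqrt{5} \pi e^{- \frac{3 \omega^{2}}{80}}}{30}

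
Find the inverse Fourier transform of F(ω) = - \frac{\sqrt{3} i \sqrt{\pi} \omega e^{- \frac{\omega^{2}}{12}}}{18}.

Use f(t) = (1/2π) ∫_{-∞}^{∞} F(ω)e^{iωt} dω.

f(t) = t e^{- 3 t^{2}}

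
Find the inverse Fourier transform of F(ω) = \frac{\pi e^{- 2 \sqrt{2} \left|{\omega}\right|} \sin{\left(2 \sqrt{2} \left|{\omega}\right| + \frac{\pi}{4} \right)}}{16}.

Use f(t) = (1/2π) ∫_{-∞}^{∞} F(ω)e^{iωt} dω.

f(t) = \frac{4}{t^{4} + 256}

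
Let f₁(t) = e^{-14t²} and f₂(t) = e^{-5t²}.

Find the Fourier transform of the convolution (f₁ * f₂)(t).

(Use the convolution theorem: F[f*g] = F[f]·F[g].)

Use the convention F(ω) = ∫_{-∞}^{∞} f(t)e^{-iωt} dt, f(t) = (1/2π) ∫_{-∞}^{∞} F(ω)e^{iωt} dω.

F[f₁*f₂](ω) = \frac{\sqrt{70} \pi e^{- \frac{19 \omega^{2}}{280}}}{70}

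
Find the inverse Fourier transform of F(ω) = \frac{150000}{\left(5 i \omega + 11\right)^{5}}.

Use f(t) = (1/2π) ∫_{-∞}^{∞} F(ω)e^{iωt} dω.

f(t) = 2 t^{4} e^{- \frac{11 t}{5}} u\left(t\right)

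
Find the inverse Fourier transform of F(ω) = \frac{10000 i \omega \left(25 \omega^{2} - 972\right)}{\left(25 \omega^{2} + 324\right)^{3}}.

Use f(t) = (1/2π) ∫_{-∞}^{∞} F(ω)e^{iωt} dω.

f(t) = 4 t e^{- \frac{18 \left|{t}\right|}{5}} \left|{t}\right|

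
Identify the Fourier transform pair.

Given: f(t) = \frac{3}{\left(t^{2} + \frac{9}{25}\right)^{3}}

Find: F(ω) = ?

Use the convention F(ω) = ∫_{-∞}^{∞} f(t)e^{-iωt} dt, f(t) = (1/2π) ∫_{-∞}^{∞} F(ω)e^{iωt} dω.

F(ω) = \frac{125 \pi \left(3 \omega^{2} + 15 \left|{\omega}\right| + 25\right) e^{- \frac{3 \left|{\omega}\right|}{5}}}{216}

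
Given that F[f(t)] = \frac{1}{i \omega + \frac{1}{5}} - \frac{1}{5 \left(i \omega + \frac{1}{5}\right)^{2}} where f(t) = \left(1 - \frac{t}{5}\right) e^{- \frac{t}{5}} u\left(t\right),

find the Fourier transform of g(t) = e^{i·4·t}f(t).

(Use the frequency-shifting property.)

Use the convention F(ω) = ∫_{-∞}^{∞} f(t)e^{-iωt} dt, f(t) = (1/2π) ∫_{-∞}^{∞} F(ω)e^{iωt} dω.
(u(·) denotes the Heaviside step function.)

F[g](ω) = \frac{25 i \left(4 - \omega\right)}{25 \omega^{2} - 10 \omega \left(20 + i\right) + 399 + 40 i}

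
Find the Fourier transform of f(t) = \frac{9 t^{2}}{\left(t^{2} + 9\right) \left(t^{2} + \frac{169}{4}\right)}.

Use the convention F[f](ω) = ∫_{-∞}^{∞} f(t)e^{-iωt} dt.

F(ω) = - \frac{108 \pi e^{- 3 \left|{\omega}\right|}}{133} + \frac{234 \pi e^{- \frac{13 \left|{\omega}\right|}{2}}}{133}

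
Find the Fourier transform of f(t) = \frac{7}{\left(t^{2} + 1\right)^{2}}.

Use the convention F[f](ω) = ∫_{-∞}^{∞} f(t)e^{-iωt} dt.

F(ω) = \frac{7 \pi \left(\left|{\omega}\right| + 1\right) e^{- \left|{\omega}\right|}}{2}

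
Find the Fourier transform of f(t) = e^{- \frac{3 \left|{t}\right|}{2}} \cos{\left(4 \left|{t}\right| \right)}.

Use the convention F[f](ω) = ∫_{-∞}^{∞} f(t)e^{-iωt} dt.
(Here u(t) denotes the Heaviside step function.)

F(ω) = \frac{12 \left(4 \omega^{2} + 73\right)}{16 \omega^{4} - 440 \omega^{2} + 5329}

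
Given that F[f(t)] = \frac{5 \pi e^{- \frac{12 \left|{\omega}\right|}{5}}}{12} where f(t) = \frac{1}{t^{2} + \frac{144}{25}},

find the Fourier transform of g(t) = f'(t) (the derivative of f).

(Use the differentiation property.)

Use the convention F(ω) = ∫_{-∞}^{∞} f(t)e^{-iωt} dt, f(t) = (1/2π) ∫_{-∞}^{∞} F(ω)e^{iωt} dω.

F[g](ω) = \frac{5 i \pi \omega e^{- \frac{12 \left|{\omega}\right|}{5}}}{12}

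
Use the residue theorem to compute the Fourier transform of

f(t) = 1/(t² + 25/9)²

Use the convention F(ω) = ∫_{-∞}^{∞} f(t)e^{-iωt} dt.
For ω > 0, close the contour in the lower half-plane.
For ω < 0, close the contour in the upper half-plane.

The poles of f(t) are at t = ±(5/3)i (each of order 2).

Let g(z) = f(z)e^{-iωz}; for large |z| the factor e^{-iωz} decays in the lower half-plane when ω > 0 and in the upper half-plane when ω < 0.

Case ω > 0 (lower half-plane, clockwise contour ⇒ F(ω) = -2πi·ΣRes):
  Res_{z = - \frac{5 i}{3}} g(z) = \frac{9 i \left(5 \omega + 3\right) e^{- \frac{5 \omega}{3}}}{500} (pole of order 2)
  F(ω) = -2πi·ΣRes = \frac{9 \pi \left(5 \omega + 3\right) e^{- \frac{5 \omega}{3}}}{250}

Case ω < 0 (upper half-plane, counterclockwise contour ⇒ F(ω) = +2πi·ΣRes):
  Res_{z = \frac{5 i}{3}} g(z) = \frac{9 i \left(5 \omega - 3\right) e^{\frac{5 \omega}{3}}}{500} (pole of order 2)
  F(ω) = 2πi·ΣRes = \frac{9 \pi \left(3 - 5 \omega\right) e^{\frac{5 \omega}{3}}}{250}

Both cases combine into a single formula in |ω|:

F(ω) = \frac{9 \pi \left(5 \left|{\omega}\right| + 3\right) e^{- \frac{5 \left|{\omega}\right|}{3}}}{250}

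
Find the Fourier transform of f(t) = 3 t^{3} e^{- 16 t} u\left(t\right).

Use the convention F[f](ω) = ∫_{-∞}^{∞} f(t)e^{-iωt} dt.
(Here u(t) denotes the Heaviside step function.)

F(ω) = \frac{18}{\left(i \omega + 16\right)^{4}}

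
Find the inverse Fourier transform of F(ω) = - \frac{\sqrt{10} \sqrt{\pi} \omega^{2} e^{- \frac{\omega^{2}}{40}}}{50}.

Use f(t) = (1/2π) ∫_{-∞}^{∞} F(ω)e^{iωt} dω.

f(t) = 2 \left(40 t^{2} - 2\right) e^{- 10 t^{2}}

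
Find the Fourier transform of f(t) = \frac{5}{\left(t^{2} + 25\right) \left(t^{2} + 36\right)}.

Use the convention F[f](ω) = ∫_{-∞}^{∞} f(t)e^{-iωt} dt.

F(ω) = \frac{\pi \left(6 e^{\left|{\omega}\right|} - 5\right) e^{- 6 \left|{\omega}\right|}}{66}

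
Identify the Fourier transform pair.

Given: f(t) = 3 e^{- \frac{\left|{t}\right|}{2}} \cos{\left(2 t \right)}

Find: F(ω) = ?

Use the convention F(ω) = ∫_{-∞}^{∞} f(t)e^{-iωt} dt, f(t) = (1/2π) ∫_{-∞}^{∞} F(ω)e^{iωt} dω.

F(ω) = \frac{12 \left(4 \omega^{2} + 17\right)}{16 \omega^{4} - 120 \omega^{2} + 289}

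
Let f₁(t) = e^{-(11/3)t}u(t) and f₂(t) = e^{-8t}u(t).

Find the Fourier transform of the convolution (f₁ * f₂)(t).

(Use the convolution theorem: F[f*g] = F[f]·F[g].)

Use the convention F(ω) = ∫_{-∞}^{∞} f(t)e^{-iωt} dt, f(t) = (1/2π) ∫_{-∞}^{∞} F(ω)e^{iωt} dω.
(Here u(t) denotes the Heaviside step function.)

F[f₁*f₂](ω) = \frac{3}{\left(i \omega + 8\right) \left(3 i \omega + 11\right)}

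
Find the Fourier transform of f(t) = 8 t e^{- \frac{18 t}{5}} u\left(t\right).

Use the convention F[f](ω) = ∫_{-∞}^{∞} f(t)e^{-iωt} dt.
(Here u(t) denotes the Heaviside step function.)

F(ω) = \frac{200}{\left(5 i \omega + 18\right)^{2}}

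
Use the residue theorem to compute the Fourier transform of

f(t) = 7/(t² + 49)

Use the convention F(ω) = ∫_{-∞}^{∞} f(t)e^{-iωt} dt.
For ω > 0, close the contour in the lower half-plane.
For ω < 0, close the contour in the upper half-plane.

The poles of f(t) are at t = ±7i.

Let g(z) = f(z)e^{-iωz}; for large |z| the factor e^{-iωz} decays in the lower half-plane when ω > 0 and in the upper half-plane when ω < 0.

Case ω > 0 (lower half-plane, clockwise contour ⇒ F(ω) = -2πi·ΣRes):
  Res_{z = - 7 i} g(z) = \frac{i e^{- 7 \omega}}{2}
  F(ω) = -2πi·ΣRes = \pi e^{- 7 \omega}

Case ω < 0 (upper half-plane, counterclockwise contour ⇒ F(ω) = +2πi·ΣRes):
  Res_{z = 7 i} g(z) = - \frac{i e^{7 \omega}}{2}
  F(ω) = 2πi·ΣRes = \pi e^{7 \omega}

Both cases combine into a single formula in |ω|:

F(ω) = \pi e^{- 7 \left|{\omega}\right|}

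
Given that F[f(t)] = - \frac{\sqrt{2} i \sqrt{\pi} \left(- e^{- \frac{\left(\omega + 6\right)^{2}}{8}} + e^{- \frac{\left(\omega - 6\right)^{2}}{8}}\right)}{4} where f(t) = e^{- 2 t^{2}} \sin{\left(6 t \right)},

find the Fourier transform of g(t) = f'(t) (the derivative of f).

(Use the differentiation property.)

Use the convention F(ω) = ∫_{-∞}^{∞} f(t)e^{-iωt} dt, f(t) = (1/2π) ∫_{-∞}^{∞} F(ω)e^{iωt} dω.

F[g](ω) = \frac{\sqrt{2} \sqrt{\pi} \omega \left(e^{3 \omega} - 1\right) e^{- \frac{\omega^{2}}{8} - \frac{3 \omega}{2} - \frac{9}{2}}}{4}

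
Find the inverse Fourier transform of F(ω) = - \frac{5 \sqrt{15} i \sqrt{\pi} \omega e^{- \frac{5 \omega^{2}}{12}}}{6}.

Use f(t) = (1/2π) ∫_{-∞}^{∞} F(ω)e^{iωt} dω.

f(t) = 3 t e^{- \frac{3 t^{2}}{5}}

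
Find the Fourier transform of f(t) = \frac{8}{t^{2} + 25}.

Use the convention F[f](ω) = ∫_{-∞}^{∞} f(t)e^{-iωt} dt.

F(ω) = \frac{8 \pi e^{- 5 \left|{\omega}\right|}}{5}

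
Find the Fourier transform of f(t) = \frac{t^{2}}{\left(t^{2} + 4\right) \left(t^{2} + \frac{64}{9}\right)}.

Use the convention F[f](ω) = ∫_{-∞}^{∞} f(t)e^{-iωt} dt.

F(ω) = - \frac{9 \pi e^{- 2 \left|{\omega}\right|}}{14} + \frac{6 \pi e^{- \frac{8 \left|{\omega}\right|}{3}}}{7}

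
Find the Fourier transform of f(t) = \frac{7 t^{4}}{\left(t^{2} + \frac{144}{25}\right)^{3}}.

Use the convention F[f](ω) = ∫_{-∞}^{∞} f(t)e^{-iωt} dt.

F(ω) = \frac{7 \pi \left(48 \omega^{2} - 100 \left|{\omega}\right| + 25\right) e^{- \frac{12 \left|{\omega}\right|}{5}}}{160}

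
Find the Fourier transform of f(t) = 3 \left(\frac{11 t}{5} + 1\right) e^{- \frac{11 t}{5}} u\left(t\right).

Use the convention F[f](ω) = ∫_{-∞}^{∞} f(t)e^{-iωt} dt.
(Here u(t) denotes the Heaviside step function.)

F(ω) = \frac{15 \left(- 5 i \omega - 22\right)}{25 \omega^{2} - 110 i \omega - 121}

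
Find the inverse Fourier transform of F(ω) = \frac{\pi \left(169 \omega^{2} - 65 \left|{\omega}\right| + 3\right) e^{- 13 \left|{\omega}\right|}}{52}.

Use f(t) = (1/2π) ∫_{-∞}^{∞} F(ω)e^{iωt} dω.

f(t) = \frac{2 t^{4}}{\left(t^{2} + 169\right)^{3}}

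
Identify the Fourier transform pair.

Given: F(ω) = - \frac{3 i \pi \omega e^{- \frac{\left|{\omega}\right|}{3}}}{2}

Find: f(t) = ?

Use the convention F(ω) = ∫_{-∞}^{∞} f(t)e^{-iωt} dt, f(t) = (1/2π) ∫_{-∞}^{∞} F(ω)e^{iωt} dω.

f(t) = \frac{t}{\left(t^{2} + \frac{1}{9}\right)^{2}}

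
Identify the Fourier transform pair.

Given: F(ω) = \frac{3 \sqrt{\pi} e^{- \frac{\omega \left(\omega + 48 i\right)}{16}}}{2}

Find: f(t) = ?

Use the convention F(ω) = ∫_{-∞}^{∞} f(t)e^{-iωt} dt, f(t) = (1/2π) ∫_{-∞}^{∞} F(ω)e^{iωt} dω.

f(t) = 3 e^{- 4 \left(t - 3\right)^{2}}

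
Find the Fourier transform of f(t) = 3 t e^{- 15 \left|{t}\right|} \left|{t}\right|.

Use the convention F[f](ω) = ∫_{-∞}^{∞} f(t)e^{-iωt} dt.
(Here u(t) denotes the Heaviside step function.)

F(ω) = \frac{12 i \omega \left(\omega^{2} - 675\right)}{\left(\omega^{2} + 225\right)^{3}}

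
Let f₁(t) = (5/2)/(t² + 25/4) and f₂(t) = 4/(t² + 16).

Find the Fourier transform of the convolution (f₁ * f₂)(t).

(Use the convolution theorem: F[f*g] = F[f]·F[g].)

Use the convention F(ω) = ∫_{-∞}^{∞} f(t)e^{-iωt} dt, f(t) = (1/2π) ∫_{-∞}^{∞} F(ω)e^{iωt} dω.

F[f₁*f₂](ω) = \pi^{2} e^{- \frac{13 \left|{\omega}\right|}{2}}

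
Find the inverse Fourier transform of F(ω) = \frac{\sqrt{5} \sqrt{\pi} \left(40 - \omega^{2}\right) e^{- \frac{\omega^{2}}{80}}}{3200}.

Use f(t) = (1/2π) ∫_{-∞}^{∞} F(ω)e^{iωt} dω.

f(t) = 5 t^{2} e^{- 20 t^{2}}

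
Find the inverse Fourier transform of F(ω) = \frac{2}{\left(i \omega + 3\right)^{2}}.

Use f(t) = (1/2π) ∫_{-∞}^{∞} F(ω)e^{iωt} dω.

f(t) = 2 t e^{- 3 t} u\left(t\right)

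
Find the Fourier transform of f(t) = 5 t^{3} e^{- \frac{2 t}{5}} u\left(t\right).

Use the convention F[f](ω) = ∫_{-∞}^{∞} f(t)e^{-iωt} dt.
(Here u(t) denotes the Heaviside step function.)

F(ω) = \frac{18750}{\left(5 i \omega + 2\right)^{4}}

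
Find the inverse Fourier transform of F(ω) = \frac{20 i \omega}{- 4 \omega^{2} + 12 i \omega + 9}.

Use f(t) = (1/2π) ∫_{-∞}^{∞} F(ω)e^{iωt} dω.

f(t) = 5 \left(1 - \frac{3 t}{2}\right) e^{- \frac{3 t}{2}} u\left(t\right)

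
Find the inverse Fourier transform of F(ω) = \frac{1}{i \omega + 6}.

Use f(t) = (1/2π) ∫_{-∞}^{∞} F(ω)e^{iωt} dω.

f(t) = e^{- 6 t} u\left(t\right)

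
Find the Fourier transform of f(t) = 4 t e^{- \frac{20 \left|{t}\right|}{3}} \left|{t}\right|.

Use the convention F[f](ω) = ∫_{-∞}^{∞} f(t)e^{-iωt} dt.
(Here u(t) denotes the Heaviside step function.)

F(ω) = \frac{3888 i \omega \left(3 \omega^{2} - 400\right)}{\left(9 \omega^{2} + 400\right)^{3}}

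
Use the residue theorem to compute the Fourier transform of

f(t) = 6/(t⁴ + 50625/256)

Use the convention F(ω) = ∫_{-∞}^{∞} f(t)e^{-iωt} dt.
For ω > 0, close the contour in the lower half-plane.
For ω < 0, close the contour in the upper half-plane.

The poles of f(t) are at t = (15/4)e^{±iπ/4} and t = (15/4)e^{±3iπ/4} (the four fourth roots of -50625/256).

Let g(z) = f(z)e^{-iωz}; for large |z| the factor e^{-iωz} decays in the lower half-plane when ω > 0 and in the upper half-plane when ω < 0.

Case ω > 0 (lower half-plane, clockwise contour ⇒ F(ω) = -2πi·ΣRes):
  Res_{z = - \frac{15 \sqrt{2}}{8} - \frac{15 \sqrt{2} i}{8}} g(z) = \frac{16 \sqrt{2} \left(1 + i\right) e^{\frac{15 \sqrt{2} \omega \left(-1 + i\right)}{8}}}{1125}
  Res_{z = \frac{15 \sqrt{2}}{8} - \frac{15 \sqrt{2} i}{8}} g(z) = \frac{16 \sqrt{2} \left(-1 + i\right) e^{- \frac{15 \sqrt{2} \omega \left(1 + i\right)}{8}}}{1125}
  F(ω) = -2πi·ΣRes = \frac{32 \sqrt{2} \pi \left(\left(1 - i\right) e^{\frac{15 \sqrt{2} i \omega}{4}} + 1 + i\right) e^{- \frac{15 \sqrt{2} \omega \left(1 + i\right)}{8}}}{1125} = \frac{128 \pi e^{- \frac{15 \sqrt{2} \omega}{8}} \sin{\left(\frac{15 \sqrt{2} \omega}{8} + \frac{\pi}{4} \right)}}{1125}

Case ω < 0 (upper half-plane, counterclockwise contour ⇒ F(ω) = +2πi·ΣRes):
  Res_{z = \frac{15 \sqrt{2}}{8} + \frac{15 \sqrt{2} i}{8}} g(z) = - \frac{16 \sqrt{2} \left(1 + i\right) e^{\frac{15 \sqrt{2} \omega \left(1 - i\right)}{8}}}{1125}
  Res_{z = - \frac{15 \sqrt{2}}{8} + \frac{15 \sqrt{2} i}{8}} g(z) = \frac{16 \sqrt{2} \left(1 - i\right) e^{\frac{15 \sqrt{2} \omega \left(1 + i\right)}{8}}}{1125}
  F(ω) = 2πi·ΣRes = - \frac{32 \sqrt{2} i \pi \left(\left(1 + i\right) e^{\frac{15 \sqrt{2} \omega \left(1 - i\right)}{8}} - \left(1 - i\right) e^{\frac{15 \sqrt{2} \omega \left(1 + i\right)}{8}}\right)}{1125} = \frac{128 \pi e^{\frac{15 \sqrt{2} \omega}{8}} \cos{\left(\frac{15 \sqrt{2} \omega}{8} + \frac{\pi}{4} \right)}}{1125}

Both cases combine into a single formula in |ω|:

F(ω) = \frac{128 \pi e^{- \frac{15 \sqrt{2} \left|{\omega}\right|}{8}} \sin{\left(\frac{15 \sqrt{2} \left|{\omega}\right|}{8} + \frac{\pi}{4} \right)}}{1125}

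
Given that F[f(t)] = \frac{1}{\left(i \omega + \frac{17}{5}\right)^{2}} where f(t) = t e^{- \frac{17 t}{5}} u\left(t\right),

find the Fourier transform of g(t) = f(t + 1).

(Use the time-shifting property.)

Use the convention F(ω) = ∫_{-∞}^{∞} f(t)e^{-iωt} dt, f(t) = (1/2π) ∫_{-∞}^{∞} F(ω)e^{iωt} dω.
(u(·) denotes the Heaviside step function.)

F[g](ω) = \frac{25 e^{i \omega}}{\left(5 i \omega + 17\right)^{2}}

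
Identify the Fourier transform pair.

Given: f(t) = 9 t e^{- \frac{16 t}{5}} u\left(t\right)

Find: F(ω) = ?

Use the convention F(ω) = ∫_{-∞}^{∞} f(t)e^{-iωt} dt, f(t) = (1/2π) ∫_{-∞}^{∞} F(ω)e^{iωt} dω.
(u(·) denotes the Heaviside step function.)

F(ω) = \frac{225}{\left(5 i \omega + 16\right)^{2}}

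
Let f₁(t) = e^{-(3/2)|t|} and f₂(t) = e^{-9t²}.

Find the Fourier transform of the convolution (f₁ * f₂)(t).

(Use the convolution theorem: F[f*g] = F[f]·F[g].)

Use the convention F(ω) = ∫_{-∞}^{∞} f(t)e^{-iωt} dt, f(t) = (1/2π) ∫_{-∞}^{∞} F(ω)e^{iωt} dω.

F[f₁*f₂](ω) = \frac{4 \sqrt{\pi} e^{- \frac{\omega^{2}}{36}}}{4 \omega^{2} + 9}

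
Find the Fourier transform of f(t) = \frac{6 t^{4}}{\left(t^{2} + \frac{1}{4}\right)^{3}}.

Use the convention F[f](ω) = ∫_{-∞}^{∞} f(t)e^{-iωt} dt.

F(ω) = \frac{3 \pi \left(\omega^{2} - 10 \left|{\omega}\right| + 12\right) e^{- \frac{\left|{\omega}\right|}{2}}}{8}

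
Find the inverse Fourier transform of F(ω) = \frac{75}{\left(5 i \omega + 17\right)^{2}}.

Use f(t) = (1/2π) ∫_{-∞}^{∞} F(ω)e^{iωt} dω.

f(t) = 3 t e^{- \frac{17 t}{5}} u\left(t\right)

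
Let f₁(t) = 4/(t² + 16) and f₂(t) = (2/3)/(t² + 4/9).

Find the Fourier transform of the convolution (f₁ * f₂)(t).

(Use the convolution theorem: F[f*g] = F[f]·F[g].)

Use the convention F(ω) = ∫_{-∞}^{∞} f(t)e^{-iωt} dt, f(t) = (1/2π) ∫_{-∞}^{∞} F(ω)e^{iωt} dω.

F[f₁*f₂](ω) = \pi^{2} e^{- \frac{14 \left|{\omega}\right|}{3}}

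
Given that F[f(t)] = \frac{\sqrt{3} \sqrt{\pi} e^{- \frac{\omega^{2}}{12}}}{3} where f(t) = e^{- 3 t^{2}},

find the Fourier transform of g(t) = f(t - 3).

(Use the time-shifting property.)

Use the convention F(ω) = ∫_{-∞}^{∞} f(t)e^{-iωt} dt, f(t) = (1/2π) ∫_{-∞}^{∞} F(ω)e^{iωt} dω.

F[g](ω) = \frac{\sqrt{3} \sqrt{\pi} e^{- \frac{\omega \left(\omega + 36 i\right)}{12}}}{3}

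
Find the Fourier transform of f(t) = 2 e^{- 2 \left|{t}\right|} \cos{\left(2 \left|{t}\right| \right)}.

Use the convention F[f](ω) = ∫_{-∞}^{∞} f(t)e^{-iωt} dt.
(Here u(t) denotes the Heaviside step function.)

F(ω) = \frac{8 \left(\omega^{2} + 8\right)}{\omega^{4} + 64}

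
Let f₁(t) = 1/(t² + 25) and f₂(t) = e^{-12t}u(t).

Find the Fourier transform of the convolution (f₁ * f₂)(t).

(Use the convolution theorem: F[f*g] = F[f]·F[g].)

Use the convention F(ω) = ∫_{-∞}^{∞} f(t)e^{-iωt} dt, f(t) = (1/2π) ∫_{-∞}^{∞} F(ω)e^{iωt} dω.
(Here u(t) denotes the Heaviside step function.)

F[f₁*f₂](ω) = \frac{\pi e^{- 5 \left|{\omega}\right|}}{5 \left(i \omega + 12\right)}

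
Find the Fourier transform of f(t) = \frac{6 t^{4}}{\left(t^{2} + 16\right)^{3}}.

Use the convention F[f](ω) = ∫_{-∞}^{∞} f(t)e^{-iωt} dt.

F(ω) = \frac{3 \pi \left(16 \omega^{2} - 20 \left|{\omega}\right| + 3\right) e^{- 4 \left|{\omega}\right|}}{16}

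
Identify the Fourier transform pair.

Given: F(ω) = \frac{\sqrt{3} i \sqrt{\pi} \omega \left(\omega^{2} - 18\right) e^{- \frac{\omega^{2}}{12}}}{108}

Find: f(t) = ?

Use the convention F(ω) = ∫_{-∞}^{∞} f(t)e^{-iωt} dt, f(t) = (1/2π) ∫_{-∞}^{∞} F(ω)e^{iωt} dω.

f(t) = 6 t^{3} e^{- 3 t^{2}}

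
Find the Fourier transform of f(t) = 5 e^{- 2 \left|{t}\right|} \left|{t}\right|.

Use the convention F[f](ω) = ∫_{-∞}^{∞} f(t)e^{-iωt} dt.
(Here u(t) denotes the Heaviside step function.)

F(ω) = \frac{10 \left(4 - \omega^{2}\right)}{\left(\omega^{2} + 4\right)^{2}}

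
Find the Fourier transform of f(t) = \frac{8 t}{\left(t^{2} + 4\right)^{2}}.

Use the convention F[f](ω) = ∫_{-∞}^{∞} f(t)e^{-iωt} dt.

F(ω) = - 2 i \pi \omega e^{- 2 \left|{\omega}\right|}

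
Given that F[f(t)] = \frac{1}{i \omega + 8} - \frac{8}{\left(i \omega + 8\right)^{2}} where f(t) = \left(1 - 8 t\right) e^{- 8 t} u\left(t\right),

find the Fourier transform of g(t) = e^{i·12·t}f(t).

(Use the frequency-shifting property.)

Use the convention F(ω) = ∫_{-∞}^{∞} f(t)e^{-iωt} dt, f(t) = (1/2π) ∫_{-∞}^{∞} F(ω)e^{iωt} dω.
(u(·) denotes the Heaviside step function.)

F[g](ω) = \frac{i \left(12 - \omega\right)}{\omega^{2} - 8 \omega \left(3 + 2 i\right) + 80 + 192 i}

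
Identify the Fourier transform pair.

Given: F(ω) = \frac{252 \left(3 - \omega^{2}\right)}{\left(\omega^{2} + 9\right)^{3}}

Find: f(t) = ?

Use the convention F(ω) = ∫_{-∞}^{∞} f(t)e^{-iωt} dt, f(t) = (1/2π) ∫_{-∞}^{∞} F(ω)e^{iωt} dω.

f(t) = 7 t^{2} e^{- 3 \left|{t}\right|}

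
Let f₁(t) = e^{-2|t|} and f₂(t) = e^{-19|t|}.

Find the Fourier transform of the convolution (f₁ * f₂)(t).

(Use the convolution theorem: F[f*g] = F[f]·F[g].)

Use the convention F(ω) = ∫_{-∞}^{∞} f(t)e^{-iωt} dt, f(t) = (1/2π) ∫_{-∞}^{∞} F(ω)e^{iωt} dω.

F[f₁*f₂](ω) = \frac{152}{\left(\omega^{2} + 4\right) \left(\omega^{2} + 361\right)}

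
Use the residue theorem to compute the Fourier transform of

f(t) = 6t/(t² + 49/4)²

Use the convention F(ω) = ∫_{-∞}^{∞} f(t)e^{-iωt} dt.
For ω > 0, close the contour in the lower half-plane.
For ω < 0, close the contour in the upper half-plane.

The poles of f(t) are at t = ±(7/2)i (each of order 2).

Let g(z) = f(z)e^{-iωz}; for large |z| the factor e^{-iωz} decays in the lower half-plane when ω > 0 and in the upper half-plane when ω < 0.

Case ω > 0 (lower half-plane, clockwise contour ⇒ F(ω) = -2πi·ΣRes):
  Res_{z = - \frac{7 i}{2}} g(z) = \frac{3 \omega e^{- \frac{7 \omega}{2}}}{7} (pole of order 2)
  F(ω) = -2πi·ΣRes = - \frac{6 i \pi \omega e^{- \frac{7 \omega}{2}}}{7}

Case ω < 0 (upper half-plane, counterclockwise contour ⇒ F(ω) = +2πi·ΣRes):
  Res_{z = \frac{7 i}{2}} g(z) = - \frac{3 \omega e^{\frac{7 \omega}{2}}}{7} (pole of order 2)
  F(ω) = 2πi·ΣRes = - \frac{6 i \pi \omega e^{\frac{7 \omega}{2}}}{7}

Both cases combine into a single formula in |ω|:

F(ω) = - \frac{6 i \pi \omega e^{- \frac{7 \left|{\omega}\right|}{2}}}{7}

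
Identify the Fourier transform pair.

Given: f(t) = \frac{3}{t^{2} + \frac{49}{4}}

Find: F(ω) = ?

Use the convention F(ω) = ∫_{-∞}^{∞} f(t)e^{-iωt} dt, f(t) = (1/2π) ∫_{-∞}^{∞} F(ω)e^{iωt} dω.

F(ω) = \frac{6 \pi e^{- \frac{7 \left|{\omega}\right|}{2}}}{7}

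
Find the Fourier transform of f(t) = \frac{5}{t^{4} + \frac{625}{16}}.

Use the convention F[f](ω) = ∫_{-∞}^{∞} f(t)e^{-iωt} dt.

F(ω) = \frac{8 \pi e^{- \frac{5 \sqrt{2} \left|{\omega}\right|}{4}} \sin{\left(\frac{5 \sqrt{2} \left|{\omega}\right|}{4} + \frac{\pi}{4} \right)}}{25}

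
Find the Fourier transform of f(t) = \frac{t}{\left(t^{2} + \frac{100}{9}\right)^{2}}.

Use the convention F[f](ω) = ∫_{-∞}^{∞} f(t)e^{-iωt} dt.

F(ω) = - \frac{3 i \pi \omega e^{- \frac{10 \left|{\omega}\right|}{3}}}{20}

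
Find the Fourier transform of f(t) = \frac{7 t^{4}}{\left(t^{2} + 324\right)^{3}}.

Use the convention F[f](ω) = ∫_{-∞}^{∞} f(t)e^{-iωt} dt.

F(ω) = \frac{7 \pi \left(108 \omega^{2} - 30 \left|{\omega}\right| + 1\right) e^{- 18 \left|{\omega}\right|}}{48}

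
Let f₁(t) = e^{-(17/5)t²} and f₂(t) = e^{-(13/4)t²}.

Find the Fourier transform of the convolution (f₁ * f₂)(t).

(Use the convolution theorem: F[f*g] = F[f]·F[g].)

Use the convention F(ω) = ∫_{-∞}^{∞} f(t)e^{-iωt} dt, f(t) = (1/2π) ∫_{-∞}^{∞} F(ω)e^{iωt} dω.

F[f₁*f₂](ω) = \frac{2 \sqrt{1105} \pi e^{- \frac{133 \omega^{2}}{884}}}{221}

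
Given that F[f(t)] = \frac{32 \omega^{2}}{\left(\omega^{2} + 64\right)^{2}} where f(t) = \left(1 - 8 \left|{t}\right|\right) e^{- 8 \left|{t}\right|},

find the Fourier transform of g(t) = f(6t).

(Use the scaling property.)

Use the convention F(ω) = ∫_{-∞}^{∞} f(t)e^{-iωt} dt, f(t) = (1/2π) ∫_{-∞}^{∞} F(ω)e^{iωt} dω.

F[g](ω) = \frac{192 \omega^{2}}{\left(\omega^{2} + 2304\right)^{2}}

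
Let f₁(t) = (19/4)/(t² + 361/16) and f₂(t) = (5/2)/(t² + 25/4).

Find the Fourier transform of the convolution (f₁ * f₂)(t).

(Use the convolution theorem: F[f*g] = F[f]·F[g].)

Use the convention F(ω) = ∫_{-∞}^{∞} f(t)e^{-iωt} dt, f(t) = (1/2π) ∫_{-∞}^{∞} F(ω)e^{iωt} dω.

F[f₁*f₂](ω) = \pi^{2} e^{- \frac{29 \left|{\omega}\right|}{4}}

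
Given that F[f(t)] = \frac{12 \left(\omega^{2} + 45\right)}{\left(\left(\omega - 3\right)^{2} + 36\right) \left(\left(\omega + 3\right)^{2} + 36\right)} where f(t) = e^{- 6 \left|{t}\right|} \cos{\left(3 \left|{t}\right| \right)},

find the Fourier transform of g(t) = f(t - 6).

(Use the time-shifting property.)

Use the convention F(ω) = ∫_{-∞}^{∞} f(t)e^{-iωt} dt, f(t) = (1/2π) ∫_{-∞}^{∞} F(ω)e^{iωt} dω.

F[g](ω) = \frac{12 \left(\omega^{2} + 45\right) e^{- 6 i \omega}}{\omega^{4} + 54 \omega^{2} + 2025}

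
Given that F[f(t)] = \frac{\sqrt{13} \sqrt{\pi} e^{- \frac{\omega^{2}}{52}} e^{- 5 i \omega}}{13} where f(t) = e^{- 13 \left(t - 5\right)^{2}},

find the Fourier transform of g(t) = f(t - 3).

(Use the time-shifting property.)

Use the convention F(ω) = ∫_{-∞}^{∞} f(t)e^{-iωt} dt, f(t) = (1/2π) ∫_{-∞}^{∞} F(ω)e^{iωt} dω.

F[g](ω) = \frac{\sqrt{13} \sqrt{\pi} e^{- \frac{\omega \left(\omega + 416 i\right)}{52}}}{13}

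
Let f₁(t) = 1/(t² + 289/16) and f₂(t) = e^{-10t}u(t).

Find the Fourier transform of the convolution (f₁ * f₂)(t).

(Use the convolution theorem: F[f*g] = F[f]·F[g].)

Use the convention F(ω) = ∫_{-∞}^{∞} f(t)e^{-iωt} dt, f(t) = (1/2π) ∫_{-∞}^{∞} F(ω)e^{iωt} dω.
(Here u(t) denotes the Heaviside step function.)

F[f₁*f₂](ω) = \frac{4 \pi e^{- \frac{17 \left|{\omega}\right|}{4}}}{17 \left(i \omega + 10\right)}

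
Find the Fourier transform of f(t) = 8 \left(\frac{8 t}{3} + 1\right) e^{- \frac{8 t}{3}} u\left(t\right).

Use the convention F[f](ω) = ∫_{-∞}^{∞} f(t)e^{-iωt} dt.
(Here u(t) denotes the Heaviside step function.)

F(ω) = \frac{24 \left(- 3 i \omega - 16\right)}{9 \omega^{2} - 48 i \omega - 64}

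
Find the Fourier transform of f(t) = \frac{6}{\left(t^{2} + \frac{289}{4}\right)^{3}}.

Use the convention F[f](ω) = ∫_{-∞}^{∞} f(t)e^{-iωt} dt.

F(ω) = \frac{6 \pi \left(289 \omega^{2} + 102 \left|{\omega}\right| + 12\right) e^{- \frac{17 \left|{\omega}\right|}{2}}}{1419857}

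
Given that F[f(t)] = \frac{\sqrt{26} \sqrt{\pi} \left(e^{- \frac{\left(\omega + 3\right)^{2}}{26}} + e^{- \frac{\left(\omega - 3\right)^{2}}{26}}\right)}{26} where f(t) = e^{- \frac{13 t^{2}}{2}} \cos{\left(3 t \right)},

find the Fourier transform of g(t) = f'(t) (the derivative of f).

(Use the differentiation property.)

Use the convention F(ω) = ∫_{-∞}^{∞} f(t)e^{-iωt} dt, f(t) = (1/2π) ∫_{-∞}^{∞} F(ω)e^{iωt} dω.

F[g](ω) = \frac{\sqrt{26} i \sqrt{\pi} \omega \left(e^{\frac{6 \omega}{13}} + 1\right) e^{- \frac{\omega^{2}}{26} - \frac{3 \omega}{13} - \frac{9}{26}}}{26}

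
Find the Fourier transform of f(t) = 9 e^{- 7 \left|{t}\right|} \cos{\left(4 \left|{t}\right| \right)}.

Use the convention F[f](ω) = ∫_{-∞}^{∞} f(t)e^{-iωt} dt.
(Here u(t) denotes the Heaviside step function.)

F(ω) = \frac{126 \left(\omega^{2} + 65\right)}{\omega^{4} + 66 \omega^{2} + 4225}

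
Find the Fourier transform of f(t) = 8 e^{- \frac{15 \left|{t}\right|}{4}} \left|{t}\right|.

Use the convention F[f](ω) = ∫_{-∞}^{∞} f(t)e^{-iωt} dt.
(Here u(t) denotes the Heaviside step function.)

F(ω) = \frac{256 \left(225 - 16 \omega^{2}\right)}{\left(16 \omega^{2} + 225\right)^{2}}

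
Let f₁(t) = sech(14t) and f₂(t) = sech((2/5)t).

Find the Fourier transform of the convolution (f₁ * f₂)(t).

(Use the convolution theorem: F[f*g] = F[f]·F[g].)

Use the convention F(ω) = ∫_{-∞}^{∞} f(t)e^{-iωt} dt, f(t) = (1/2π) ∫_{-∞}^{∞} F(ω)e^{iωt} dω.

F[f₁*f₂](ω) = \frac{5 \pi^{2}}{28 \cosh{\left(\frac{\pi \omega}{28} \right)} \cosh{\left(\frac{5 \pi \omega}{4} \right)}}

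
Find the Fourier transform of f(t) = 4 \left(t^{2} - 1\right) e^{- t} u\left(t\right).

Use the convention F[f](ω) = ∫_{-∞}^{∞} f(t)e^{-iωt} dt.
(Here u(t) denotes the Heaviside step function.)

F(ω) = \frac{4 \left(2 i \omega - \left(i \omega + 1\right)^{3} + 2\right)}{\left(i \omega + 1\right)^{4}}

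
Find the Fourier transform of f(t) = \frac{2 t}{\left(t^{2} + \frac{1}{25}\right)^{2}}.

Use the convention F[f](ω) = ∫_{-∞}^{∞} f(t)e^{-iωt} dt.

F(ω) = - 5 i \pi \omega e^{- \frac{\left|{\omega}\right|}{5}}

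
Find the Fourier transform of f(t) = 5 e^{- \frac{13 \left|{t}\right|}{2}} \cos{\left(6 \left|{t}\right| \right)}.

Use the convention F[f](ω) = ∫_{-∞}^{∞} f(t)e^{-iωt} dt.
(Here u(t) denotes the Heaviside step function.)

F(ω) = \frac{260 \left(4 \omega^{2} + 313\right)}{16 \omega^{4} + 200 \omega^{2} + 97969}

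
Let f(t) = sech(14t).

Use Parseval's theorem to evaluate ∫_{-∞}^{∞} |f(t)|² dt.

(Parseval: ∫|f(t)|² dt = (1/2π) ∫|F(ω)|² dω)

∫|f(t)|² dt = \frac{1}{7}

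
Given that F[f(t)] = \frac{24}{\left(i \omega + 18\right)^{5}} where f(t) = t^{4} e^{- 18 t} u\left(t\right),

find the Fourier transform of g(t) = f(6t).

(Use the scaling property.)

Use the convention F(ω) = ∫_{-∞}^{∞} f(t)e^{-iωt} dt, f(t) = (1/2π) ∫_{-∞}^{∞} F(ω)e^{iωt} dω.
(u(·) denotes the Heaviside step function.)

F[g](ω) = \frac{31104}{\left(i \omega + 108\right)^{5}}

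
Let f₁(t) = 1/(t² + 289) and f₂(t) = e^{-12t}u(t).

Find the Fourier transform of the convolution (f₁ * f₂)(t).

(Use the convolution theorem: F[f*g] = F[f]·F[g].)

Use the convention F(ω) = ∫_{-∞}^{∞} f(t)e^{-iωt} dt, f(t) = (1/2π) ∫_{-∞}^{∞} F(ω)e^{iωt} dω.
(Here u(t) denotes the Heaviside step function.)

F[f₁*f₂](ω) = \frac{\pi e^{- 17 \left|{\omega}\right|}}{17 \left(i \omega + 12\right)}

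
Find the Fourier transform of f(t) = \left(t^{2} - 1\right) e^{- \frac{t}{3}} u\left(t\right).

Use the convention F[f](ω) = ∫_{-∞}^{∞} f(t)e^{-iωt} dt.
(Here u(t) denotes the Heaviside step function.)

F(ω) = \frac{3 \left(54 i \omega - \left(3 i \omega + 1\right)^{3} + 18\right)}{\left(3 i \omega + 1\right)^{4}}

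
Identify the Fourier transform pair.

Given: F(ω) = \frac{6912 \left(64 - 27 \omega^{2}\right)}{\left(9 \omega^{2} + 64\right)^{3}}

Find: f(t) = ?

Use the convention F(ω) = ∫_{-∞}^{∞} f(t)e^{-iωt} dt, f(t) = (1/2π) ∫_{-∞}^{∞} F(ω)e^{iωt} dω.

f(t) = 8 t^{2} e^{- \frac{8 \left|{t}\right|}{3}}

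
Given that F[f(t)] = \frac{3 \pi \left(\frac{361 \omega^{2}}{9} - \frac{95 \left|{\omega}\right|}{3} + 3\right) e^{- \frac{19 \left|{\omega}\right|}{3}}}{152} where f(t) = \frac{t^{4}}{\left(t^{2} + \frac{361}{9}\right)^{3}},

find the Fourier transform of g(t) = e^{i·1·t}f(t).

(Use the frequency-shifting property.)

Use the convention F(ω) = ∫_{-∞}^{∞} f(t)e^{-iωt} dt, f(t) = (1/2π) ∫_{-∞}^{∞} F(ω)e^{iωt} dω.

F[g](ω) = \frac{\pi \left(361 \left(\omega - 1\right)^{2} - 285 \left|{\omega - 1}\right| + 27\right) e^{- \frac{19 \left|{\omega - 1}\right|}{3}}}{456}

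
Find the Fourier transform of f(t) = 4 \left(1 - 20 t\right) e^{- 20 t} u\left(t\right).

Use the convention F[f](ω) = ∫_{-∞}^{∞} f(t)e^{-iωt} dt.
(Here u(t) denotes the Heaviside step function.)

F(ω) = \frac{4 i \omega}{- \omega^{2} + 40 i \omega + 400}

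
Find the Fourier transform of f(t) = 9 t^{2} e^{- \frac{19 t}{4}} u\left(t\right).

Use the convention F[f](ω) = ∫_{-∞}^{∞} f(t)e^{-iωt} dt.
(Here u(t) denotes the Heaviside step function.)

F(ω) = \frac{1152}{\left(4 i \omega + 19\right)^{3}}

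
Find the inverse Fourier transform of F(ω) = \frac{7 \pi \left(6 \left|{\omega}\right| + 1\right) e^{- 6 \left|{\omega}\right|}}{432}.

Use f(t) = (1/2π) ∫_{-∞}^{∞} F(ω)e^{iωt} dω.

f(t) = \frac{7}{\left(t^{2} + 36\right)^{2}}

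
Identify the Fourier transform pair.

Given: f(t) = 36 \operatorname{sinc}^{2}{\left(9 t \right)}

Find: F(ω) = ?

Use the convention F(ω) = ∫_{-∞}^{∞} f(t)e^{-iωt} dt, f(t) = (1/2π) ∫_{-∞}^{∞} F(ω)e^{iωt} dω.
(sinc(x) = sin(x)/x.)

F(ω) = \begin{cases} \frac{2 \pi \left(18 - \left|{\omega}\right|\right)}{9} & \text{for}\: \omega > -18 \wedge \omega < 18 \\0 & \text{otherwise} \end{cases}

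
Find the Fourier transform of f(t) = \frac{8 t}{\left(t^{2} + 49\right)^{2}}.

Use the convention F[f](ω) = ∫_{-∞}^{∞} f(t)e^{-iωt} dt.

F(ω) = - \frac{4 i \pi \omega e^{- 7 \left|{\omega}\right|}}{7}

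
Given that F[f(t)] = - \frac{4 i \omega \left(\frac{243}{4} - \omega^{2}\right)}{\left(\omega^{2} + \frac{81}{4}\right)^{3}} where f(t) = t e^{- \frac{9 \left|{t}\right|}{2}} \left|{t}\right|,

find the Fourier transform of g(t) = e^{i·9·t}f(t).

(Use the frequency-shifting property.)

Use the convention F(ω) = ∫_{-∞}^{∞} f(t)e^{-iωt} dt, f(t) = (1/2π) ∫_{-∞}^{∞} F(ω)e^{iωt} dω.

F[g](ω) = \frac{64 i \left(\omega - 9\right) \left(4 \left(\omega - 9\right)^{2} - 243\right)}{\left(4 \left(\omega - 9\right)^{2} + 81\right)^{3}}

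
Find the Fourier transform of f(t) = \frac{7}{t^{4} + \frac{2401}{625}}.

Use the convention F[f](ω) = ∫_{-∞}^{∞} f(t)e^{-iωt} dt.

F(ω) = \frac{125 \pi e^{- \frac{7 \sqrt{2} \left|{\omega}\right|}{10}} \sin{\left(\frac{7 \sqrt{2} \left|{\omega}\right|}{10} + \frac{\pi}{4} \right)}}{49}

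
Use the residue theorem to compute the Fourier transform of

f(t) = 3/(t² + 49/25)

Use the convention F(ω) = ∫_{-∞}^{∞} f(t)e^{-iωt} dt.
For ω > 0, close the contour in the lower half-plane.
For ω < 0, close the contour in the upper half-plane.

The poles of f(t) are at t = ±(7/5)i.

Let g(z) = f(z)e^{-iωz}; for large |z| the factor e^{-iωz} decays in the lower half-plane when ω > 0 and in the upper half-plane when ω < 0.

Case ω > 0 (lower half-plane, clockwise contour ⇒ F(ω) = -2πi·ΣRes):
  Res_{z = - \frac{7 i}{5}} g(z) = \frac{15 i e^{- \frac{7 \omega}{5}}}{14}
  F(ω) = -2πi·ΣRes = \frac{15 \pi e^{- \frac{7 \omega}{5}}}{7}

Case ω < 0 (upper half-plane, counterclockwise contour ⇒ F(ω) = +2πi·ΣRes):
  Res_{z = \frac{7 i}{5}} g(z) = - \frac{15 i e^{\frac{7 \omega}{5}}}{14}
  F(ω) = 2πi·ΣRes = \frac{15 \pi e^{\frac{7 \omega}{5}}}{7}

Both cases combine into a single formula in |ω|:

F(ω) = \frac{15 \pi e^{- \frac{7 \left|{\omega}\right|}{5}}}{7}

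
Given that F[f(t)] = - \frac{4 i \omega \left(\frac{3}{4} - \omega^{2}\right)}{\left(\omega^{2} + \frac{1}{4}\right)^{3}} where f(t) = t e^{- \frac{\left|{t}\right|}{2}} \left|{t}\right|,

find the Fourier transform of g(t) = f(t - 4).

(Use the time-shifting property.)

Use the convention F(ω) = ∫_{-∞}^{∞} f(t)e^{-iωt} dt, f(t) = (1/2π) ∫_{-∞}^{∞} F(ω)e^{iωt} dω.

F[g](ω) = \frac{64 i \omega \left(4 \omega^{2} - 3\right) e^{- 4 i \omega}}{\left(4 \omega^{2} + 1\right)^{3}}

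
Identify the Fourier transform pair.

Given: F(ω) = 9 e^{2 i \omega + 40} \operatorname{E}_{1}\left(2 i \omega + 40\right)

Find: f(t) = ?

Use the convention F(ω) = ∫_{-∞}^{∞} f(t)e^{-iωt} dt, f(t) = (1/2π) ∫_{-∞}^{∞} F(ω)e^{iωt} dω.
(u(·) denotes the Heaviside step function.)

f(t) = \frac{9 e^{- 20 t} u\left(t\right)}{t + 2}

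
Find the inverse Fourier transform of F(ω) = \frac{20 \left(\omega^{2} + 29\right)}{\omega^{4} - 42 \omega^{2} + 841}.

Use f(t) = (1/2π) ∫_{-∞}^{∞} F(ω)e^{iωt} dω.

f(t) = 5 e^{- 2 \left|{t}\right|} \cos{\left(5 \left|{t}\right| \right)}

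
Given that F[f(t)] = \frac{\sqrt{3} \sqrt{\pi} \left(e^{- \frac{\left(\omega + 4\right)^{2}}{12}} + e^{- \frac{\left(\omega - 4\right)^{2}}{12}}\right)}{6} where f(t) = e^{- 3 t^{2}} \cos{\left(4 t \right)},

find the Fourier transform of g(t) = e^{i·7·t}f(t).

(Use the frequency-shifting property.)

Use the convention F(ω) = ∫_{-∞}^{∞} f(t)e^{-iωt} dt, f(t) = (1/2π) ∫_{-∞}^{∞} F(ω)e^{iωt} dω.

F[g](ω) = \frac{\sqrt{3} \sqrt{\pi} e^{- \frac{\left(\omega - 3\right)^{2}}{12}}}{6} + \frac{\sqrt{3} \sqrt{\pi} e^{- \frac{\left(\omega - 11\right)^{2}}{12}}}{6}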